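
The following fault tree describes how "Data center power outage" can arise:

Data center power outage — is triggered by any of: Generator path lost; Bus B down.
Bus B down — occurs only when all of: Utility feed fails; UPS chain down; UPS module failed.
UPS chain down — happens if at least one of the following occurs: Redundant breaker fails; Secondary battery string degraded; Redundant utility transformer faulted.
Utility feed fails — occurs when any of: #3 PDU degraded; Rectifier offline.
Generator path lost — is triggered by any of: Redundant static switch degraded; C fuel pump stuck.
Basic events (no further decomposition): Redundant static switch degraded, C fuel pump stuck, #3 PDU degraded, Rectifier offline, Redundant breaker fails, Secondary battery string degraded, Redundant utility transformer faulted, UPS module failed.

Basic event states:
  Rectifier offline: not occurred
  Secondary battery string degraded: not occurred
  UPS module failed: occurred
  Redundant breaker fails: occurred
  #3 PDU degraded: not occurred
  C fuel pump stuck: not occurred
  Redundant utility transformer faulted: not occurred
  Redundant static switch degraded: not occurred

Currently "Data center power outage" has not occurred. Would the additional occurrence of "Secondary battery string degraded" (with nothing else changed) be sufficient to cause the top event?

No

Counterfactual: set "Secondary battery string degraded" to occurred.
Generator path lost [OR]: Redundant static switch degraded=not, C fuel pump stuck=not → no input occurs → does not occur.
Utility feed fails [OR]: #3 PDU degraded=not, Rectifier offline=not → no input occurs → does not occur.
UPS chain down [OR]: Redundant breaker fails=occurs, Secondary battery string degraded=occurs, Redundant utility transformer faulted=not → at least one input occurs → occurs.
Bus B down [AND]: Utility feed fails=not, UPS chain down=occurs, UPS module failed=occurs → not all inputs occur → does not occur.
Data center power outage [OR]: Generator path lost=not, Bus B down=not → no input occurs → does not occur.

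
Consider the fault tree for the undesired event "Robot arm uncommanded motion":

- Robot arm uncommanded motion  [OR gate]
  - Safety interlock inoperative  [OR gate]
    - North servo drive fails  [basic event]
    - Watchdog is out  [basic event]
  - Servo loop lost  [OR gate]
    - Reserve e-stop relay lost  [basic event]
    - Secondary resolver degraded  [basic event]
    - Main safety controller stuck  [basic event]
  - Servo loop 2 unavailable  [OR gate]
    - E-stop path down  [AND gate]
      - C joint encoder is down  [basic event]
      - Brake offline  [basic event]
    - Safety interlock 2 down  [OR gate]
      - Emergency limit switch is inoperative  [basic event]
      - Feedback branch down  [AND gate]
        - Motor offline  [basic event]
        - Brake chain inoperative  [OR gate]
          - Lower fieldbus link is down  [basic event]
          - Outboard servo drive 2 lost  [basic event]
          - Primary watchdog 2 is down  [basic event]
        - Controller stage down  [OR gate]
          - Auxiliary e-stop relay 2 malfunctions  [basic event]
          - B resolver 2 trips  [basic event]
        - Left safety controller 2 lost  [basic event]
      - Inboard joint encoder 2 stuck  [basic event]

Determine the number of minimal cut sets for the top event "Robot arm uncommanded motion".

Safety interlock inoperative [OR]: union of children's cut sets → 2 cut set(s).
Servo loop lost [OR]: union of children's cut sets → 3 cut set(s).
E-stop path down [AND]: one cut set from each child combined → 1 × 1 = 1 cut set(s).
Brake chain inoperative [OR]: union of children's cut sets → 3 cut set(s).
Controller stage down [OR]: union of children's cut sets → 2 cut set(s).
Feedback branch down [AND]: one cut set from each child combined → 1 × 3 × 2 × 1 = 6 cut set(s).
Safety interlock 2 down [OR]: union of children's cut sets → 8 cut set(s).
Servo loop 2 unavailable [OR]: union of children's cut sets → 9 cut set(s).
Robot arm uncommanded motion [OR]: union of children's cut sets → 14 cut set(s).

14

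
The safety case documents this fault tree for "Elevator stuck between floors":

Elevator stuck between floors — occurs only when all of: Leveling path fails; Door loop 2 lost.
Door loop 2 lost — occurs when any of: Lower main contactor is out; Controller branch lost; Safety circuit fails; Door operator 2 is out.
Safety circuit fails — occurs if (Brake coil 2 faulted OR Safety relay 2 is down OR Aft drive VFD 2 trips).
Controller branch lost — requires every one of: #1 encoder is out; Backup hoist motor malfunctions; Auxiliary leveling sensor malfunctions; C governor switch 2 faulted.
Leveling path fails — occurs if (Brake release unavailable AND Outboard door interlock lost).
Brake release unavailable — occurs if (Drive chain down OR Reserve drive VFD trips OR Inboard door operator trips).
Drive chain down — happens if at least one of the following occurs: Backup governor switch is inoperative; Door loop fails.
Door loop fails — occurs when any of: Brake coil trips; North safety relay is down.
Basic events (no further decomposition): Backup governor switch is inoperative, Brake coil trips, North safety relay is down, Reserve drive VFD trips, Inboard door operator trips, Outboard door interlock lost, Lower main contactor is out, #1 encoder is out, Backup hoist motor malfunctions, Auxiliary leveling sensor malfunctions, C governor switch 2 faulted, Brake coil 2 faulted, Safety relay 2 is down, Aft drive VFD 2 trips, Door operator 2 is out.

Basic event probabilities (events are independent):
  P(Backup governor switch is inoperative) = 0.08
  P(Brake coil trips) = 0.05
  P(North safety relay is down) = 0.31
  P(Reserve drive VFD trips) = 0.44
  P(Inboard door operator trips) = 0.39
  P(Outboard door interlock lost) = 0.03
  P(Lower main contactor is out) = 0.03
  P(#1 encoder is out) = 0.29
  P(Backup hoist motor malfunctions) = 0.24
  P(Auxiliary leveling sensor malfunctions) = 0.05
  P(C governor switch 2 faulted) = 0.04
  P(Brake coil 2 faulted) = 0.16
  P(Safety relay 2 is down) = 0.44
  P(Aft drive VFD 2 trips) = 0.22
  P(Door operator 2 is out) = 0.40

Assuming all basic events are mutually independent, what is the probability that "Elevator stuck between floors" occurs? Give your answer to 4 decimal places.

0.0187

P(Door loop fails) [OR] = 1 − (1−0.05) × (1−0.31) = 0.344500
P(Drive chain down) [OR] = 1 − (1−0.08) × (1−0.344500) = 0.396940
P(Brake release unavailable) [OR] = 1 − (1−0.396940) × (1−0.44) × (1−0.39) = 0.793995
P(Leveling path fails) [AND] = 0.793995 × 0.03 = 0.023820
P(Controller branch lost) [AND] = 0.29 × 0.24 × 0.05 × 0.04 = 0.000139
P(Safety circuit fails) [OR] = 1 − (1−0.16) × (1−0.44) × (1−0.22) = 0.633088
P(Door loop 2 lost) [OR] = 1 − (1−0.03) × (1−0.000139) × (1−0.633088) × (1−0.40) = 0.786487
P(Elevator stuck between floors) [AND] = 0.023820 × 0.786487 = 0.018734
Rounded to 4 decimal places: P(Elevator stuck between floors) ≈ 0.0187.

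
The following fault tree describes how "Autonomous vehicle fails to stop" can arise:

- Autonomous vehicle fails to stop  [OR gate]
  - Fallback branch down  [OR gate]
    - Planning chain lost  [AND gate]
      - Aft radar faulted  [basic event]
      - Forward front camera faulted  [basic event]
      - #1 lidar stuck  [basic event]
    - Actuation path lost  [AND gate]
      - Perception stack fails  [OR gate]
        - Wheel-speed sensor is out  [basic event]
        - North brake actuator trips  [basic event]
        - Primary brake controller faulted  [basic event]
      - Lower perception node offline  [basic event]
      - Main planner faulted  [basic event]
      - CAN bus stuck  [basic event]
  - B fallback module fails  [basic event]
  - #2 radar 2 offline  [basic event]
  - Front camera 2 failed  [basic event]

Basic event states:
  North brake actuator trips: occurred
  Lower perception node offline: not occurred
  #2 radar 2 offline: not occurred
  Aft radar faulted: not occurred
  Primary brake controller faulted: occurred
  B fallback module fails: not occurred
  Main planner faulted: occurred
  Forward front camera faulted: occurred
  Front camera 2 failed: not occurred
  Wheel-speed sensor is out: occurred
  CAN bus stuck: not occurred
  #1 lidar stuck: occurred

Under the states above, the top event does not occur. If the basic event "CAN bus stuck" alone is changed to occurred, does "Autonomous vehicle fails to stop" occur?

Counterfactual: set "CAN bus stuck" to occurred.
Planning chain lost [AND]: Aft radar faulted=not, Forward front camera faulted=occurs, #1 lidar stuck=occurs → not all inputs occur → does not occur.
Perception stack fails [OR]: Wheel-speed sensor is out=occurs, North brake actuator trips=occurs, Primary brake controller faulted=occurs → at least one input occurs → occurs.
Actuation path lost [AND]: Perception stack fails=occurs, Lower perception node offline=not, Main planner faulted=occurs, CAN bus stuck=occurs → not all inputs occur → does not occur.
Fallback branch down [OR]: Planning chain lost=not, Actuation path lost=not → no input occurs → does not occur.
Autonomous vehicle fails to stop [OR]: Fallback branch down=not, B fallback module fails=not, #2 radar 2 offline=not, Front camera 2 failed=not → no input occurs → does not occur.

No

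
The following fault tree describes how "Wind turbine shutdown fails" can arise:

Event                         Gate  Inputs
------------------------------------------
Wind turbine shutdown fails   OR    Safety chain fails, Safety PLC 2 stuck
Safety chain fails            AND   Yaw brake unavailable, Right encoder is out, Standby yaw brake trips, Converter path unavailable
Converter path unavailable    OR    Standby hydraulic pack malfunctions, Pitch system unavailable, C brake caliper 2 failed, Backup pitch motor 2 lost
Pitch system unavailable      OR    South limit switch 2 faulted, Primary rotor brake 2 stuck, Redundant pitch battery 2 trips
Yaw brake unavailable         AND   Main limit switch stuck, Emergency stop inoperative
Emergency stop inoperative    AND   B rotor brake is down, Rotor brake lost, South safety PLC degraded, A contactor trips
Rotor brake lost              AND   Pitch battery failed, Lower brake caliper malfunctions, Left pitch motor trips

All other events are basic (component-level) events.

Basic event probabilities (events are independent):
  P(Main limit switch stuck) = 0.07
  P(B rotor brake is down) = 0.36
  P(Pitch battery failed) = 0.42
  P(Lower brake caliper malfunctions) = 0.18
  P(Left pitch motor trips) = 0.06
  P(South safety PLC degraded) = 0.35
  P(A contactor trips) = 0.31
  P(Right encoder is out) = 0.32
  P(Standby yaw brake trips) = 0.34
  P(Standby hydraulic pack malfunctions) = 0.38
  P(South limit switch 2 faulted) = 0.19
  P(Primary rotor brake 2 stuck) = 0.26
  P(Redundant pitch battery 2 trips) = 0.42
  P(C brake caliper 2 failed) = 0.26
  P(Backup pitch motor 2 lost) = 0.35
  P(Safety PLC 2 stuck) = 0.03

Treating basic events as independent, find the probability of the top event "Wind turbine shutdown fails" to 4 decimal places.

0.0300

P(Rotor brake lost) [AND] = 0.42 × 0.18 × 0.06 = 0.004536
P(Emergency stop inoperative) [AND] = 0.36 × 0.004536 × 0.35 × 0.31 = 0.000177
P(Yaw brake unavailable) [AND] = 0.07 × 0.000177 = 0.000012
P(Pitch system unavailable) [OR] = 1 − (1−0.19) × (1−0.26) × (1−0.42) = 0.652348
P(Converter path unavailable) [OR] = 1 − (1−0.38) × (1−0.652348) × (1−0.26) × (1−0.35) = 0.896323
P(Safety chain fails) [AND] = 0.000012 × 0.32 × 0.34 × 0.896323 = 0.000001
P(Wind turbine shutdown fails) [OR] = 1 − (1−0.000001) × (1−0.03) = 0.030001
Rounded to 4 decimal places: P(Wind turbine shutdown fails) ≈ 0.0300.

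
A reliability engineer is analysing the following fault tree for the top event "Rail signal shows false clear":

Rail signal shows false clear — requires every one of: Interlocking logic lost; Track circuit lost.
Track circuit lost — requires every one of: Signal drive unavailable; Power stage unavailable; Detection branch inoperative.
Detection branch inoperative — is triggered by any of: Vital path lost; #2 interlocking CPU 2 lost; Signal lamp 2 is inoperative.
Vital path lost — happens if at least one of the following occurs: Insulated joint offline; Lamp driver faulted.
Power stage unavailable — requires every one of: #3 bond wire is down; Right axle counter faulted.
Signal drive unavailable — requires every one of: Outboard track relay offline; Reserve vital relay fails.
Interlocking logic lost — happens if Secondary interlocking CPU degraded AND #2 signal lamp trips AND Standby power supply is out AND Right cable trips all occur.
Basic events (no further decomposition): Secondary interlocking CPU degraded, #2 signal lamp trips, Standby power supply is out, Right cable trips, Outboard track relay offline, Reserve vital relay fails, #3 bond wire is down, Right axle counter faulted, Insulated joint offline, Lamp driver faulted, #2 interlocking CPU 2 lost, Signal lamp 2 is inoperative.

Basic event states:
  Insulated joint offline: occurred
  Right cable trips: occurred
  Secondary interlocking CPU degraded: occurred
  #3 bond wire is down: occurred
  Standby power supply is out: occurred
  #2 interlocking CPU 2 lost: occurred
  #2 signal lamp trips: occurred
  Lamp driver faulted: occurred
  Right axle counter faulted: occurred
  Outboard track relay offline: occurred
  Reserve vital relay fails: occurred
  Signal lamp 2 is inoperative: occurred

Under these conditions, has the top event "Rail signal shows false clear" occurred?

Interlocking logic lost [AND]: Secondary interlocking CPU degraded=occurs, #2 signal lamp trips=occurs, Standby power supply is out=occurs, Right cable trips=occurs → all inputs occur → occurs.
Signal drive unavailable [AND]: Outboard track relay offline=occurs, Reserve vital relay fails=occurs → all inputs occur → occurs.
Power stage unavailable [AND]: #3 bond wire is down=occurs, Right axle counter faulted=occurs → all inputs occur → occurs.
Vital path lost [OR]: Insulated joint offline=occurs, Lamp driver faulted=occurs → at least one input occurs → occurs.
Detection branch inoperative [OR]: Vital path lost=occurs, #2 interlocking CPU 2 lost=occurs, Signal lamp 2 is inoperative=occurs → at least one input occurs → occurs.
Track circuit lost [AND]: Signal drive unavailable=occurs, Power stage unavailable=occurs, Detection branch inoperative=occurs → all inputs occur → occurs.
Rail signal shows false clear [AND]: Interlocking logic lost=occurs, Track circuit lost=occurs → all inputs occur → occurs.

Yes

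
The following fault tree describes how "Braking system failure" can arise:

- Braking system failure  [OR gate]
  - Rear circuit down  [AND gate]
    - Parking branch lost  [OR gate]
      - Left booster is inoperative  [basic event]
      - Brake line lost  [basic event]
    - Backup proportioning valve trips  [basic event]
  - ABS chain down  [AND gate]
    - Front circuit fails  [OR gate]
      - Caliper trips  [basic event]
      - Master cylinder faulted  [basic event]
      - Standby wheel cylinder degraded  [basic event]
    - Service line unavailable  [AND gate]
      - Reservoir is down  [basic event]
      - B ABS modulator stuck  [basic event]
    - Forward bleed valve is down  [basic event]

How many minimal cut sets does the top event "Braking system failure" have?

5

Parking branch lost [OR]: union of children's cut sets → 2 cut set(s).
Rear circuit down [AND]: one cut set from each child combined → 2 × 1 = 2 cut set(s).
Front circuit fails [OR]: union of children's cut sets → 3 cut set(s).
Service line unavailable [AND]: one cut set from each child combined → 1 × 1 = 1 cut set(s).
ABS chain down [AND]: one cut set from each child combined → 3 × 1 × 1 = 3 cut set(s).
Braking system failure [OR]: union of children's cut sets → 5 cut set(s).
Minimal cut sets: {Backup proportioning valve trips, Left booster is inoperative}; {Backup proportioning valve trips, Brake line lost}; {B ABS modulator stuck, Caliper trips, Forward bleed valve is down, Reservoir is down}; {B ABS modulator stuck, Forward bleed valve is down, Master cylinder faulted, Reservoir is down}; {B ABS modulator stuck, Forward bleed valve is down, Reservoir is down, Standby wheel cylinder degraded}.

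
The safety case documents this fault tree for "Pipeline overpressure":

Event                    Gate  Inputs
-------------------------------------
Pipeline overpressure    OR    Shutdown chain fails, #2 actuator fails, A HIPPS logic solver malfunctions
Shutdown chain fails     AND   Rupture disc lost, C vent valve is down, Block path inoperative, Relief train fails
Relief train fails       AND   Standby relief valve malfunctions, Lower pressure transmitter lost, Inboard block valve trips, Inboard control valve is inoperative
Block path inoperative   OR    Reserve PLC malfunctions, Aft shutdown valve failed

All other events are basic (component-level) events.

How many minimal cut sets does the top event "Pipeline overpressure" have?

4

Block path inoperative [OR]: union of children's cut sets → 2 cut set(s).
Relief train fails [AND]: one cut set from each child combined → 1 × 1 × 1 × 1 = 1 cut set(s).
Shutdown chain fails [AND]: one cut set from each child combined → 1 × 1 × 2 × 1 = 2 cut set(s).
Pipeline overpressure [OR]: union of children's cut sets → 4 cut set(s).
Minimal cut sets: {C vent valve is down, Inboard block valve trips, Inboard control valve is inoperative, Lower pressure transmitter lost, Reserve PLC malfunctions, Rupture disc lost, Standby relief valve malfunctions}; {Aft shutdown valve failed, C vent valve is down, Inboard block valve trips, Inboard control valve is inoperative, Lower pressure transmitter lost, Rupture disc lost, Standby relief valve malfunctions}; {#2 actuator fails}; {A HIPPS logic solver malfunctions}.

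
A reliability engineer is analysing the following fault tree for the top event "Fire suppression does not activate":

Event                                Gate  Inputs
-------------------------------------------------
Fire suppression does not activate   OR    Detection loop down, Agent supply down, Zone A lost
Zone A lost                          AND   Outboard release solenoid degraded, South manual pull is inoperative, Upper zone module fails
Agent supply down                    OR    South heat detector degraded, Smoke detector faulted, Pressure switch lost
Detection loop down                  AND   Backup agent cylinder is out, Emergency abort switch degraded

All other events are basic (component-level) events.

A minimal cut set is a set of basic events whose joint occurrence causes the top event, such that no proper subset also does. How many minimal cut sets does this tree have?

5

Detection loop down [AND]: one cut set from each child combined → 1 × 1 = 1 cut set(s).
Agent supply down [OR]: union of children's cut sets → 3 cut set(s).
Zone A lost [AND]: one cut set from each child combined → 1 × 1 × 1 = 1 cut set(s).
Fire suppression does not activate [OR]: union of children's cut sets → 5 cut set(s).
Minimal cut sets: {Backup agent cylinder is out, Emergency abort switch degraded}; {South heat detector degraded}; {Smoke detector faulted}; {Pressure switch lost}; {Outboard release solenoid degraded, South manual pull is inoperative, Upper zone module fails}.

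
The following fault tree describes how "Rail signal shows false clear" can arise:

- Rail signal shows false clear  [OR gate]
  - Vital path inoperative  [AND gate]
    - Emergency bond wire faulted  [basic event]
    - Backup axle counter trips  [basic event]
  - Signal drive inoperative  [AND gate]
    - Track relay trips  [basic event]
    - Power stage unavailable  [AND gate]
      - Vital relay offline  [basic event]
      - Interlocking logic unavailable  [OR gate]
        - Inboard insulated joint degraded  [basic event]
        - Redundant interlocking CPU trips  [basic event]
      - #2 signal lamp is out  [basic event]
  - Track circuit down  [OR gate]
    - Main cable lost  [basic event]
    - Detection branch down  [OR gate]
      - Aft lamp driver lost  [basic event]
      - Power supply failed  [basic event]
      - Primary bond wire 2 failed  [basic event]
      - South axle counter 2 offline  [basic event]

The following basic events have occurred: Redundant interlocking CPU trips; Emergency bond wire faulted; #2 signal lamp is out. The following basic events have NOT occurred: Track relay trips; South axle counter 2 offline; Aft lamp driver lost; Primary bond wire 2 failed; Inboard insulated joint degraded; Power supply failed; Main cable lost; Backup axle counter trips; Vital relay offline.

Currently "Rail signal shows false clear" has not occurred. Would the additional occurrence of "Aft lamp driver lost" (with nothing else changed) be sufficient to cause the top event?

Counterfactual: set "Aft lamp driver lost" to occurred.
Vital path inoperative [AND]: Emergency bond wire faulted=occurs, Backup axle counter trips=not → not all inputs occur → does not occur.
Interlocking logic unavailable [OR]: Inboard insulated joint degraded=not, Redundant interlocking CPU trips=occurs → at least one input occurs → occurs.
Power stage unavailable [AND]: Vital relay offline=not, Interlocking logic unavailable=occurs, #2 signal lamp is out=occurs → not all inputs occur → does not occur.
Signal drive inoperative [AND]: Track relay trips=not, Power stage unavailable=not → not all inputs occur → does not occur.
Detection branch down [OR]: Aft lamp driver lost=occurs, Power supply failed=not, Primary bond wire 2 failed=not, South axle counter 2 offline=not → at least one input occurs → occurs.
Track circuit down [OR]: Main cable lost=not, Detection branch down=occurs → at least one input occurs → occurs.
Rail signal shows false clear [OR]: Vital path inoperative=not, Signal drive inoperative=not, Track circuit down=occurs → at least one input occurs → occurs.

Yes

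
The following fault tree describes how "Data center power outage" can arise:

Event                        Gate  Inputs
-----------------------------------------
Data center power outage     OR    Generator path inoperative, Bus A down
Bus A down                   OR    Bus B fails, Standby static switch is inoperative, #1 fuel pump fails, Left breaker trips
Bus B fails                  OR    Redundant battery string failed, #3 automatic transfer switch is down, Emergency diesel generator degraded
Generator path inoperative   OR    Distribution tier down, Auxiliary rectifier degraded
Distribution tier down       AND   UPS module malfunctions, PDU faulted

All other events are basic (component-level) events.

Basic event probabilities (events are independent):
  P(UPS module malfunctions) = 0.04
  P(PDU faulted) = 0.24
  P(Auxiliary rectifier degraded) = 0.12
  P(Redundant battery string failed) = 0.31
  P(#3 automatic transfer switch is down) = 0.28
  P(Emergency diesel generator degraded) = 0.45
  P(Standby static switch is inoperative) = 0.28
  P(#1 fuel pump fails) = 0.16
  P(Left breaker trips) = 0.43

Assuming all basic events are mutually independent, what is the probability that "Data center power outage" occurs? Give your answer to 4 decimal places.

P(Distribution tier down) [AND] = 0.04 × 0.24 = 0.009600
P(Generator path inoperative) [OR] = 1 − (1−0.009600) × (1−0.12) = 0.128448
P(Bus B fails) [OR] = 1 − (1−0.31) × (1−0.28) × (1−0.45) = 0.726760
P(Bus A down) [OR] = 1 − (1−0.726760) × (1−0.28) × (1−0.16) × (1−0.43) = 0.905804
P(Data center power outage) [OR] = 1 − (1−0.128448) × (1−0.905804) = 0.917903
Rounded to 4 decimal places: P(Data center power outage) ≈ 0.9179.

0.9179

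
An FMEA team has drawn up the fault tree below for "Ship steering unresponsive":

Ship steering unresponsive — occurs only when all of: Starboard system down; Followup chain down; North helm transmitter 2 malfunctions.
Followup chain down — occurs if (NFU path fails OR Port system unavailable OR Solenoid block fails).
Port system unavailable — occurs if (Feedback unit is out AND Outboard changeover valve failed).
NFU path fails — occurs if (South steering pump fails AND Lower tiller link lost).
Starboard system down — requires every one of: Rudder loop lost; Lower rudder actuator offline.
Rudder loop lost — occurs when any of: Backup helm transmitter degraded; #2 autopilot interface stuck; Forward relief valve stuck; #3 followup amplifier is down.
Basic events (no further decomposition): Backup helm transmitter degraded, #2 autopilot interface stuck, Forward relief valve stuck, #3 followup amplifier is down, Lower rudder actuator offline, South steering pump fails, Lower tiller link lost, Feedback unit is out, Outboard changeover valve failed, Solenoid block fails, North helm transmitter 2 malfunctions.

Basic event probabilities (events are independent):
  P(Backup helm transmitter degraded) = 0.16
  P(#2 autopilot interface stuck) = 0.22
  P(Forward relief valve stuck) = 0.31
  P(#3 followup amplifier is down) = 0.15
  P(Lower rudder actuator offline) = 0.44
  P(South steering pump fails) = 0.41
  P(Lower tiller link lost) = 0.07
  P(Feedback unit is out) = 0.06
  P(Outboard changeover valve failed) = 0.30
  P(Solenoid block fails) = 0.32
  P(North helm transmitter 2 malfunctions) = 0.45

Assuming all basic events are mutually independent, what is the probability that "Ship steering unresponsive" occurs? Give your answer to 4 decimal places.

0.0428

P(Rudder loop lost) [OR] = 1 − (1−0.16) × (1−0.22) × (1−0.31) × (1−0.15) = 0.615725
P(Starboard system down) [AND] = 0.615725 × 0.44 = 0.270919
P(NFU path fails) [AND] = 0.41 × 0.07 = 0.028700
P(Port system unavailable) [AND] = 0.06 × 0.30 = 0.018000
P(Followup chain down) [OR] = 1 − (1−0.028700) × (1−0.018000) × (1−0.32) = 0.351405
P(Ship steering unresponsive) [AND] = 0.270919 × 0.351405 × 0.45 = 0.042841
Rounded to 4 decimal places: P(Ship steering unresponsive) ≈ 0.0428.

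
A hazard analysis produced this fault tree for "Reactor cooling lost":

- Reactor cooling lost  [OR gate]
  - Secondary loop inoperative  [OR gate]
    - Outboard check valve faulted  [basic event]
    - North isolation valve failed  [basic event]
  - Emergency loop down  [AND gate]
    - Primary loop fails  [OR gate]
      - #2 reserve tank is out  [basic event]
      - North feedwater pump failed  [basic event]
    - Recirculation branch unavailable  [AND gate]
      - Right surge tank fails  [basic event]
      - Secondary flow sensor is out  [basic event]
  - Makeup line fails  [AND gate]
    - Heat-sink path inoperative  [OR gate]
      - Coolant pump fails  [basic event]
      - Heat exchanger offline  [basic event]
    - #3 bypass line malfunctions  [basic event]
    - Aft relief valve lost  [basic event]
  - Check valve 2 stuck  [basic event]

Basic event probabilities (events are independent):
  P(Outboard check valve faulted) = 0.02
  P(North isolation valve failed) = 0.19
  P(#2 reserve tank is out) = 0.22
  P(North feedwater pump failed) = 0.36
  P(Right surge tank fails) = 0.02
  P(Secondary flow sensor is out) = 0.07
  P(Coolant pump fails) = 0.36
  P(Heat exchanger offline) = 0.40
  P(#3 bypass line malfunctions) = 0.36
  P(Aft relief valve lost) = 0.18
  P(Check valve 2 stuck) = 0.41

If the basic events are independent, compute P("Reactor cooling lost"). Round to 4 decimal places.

P(Secondary loop inoperative) [OR] = 1 − (1−0.02) × (1−0.19) = 0.206200
P(Primary loop fails) [OR] = 1 − (1−0.22) × (1−0.36) = 0.500800
P(Recirculation branch unavailable) [AND] = 0.02 × 0.07 = 0.001400
P(Emergency loop down) [AND] = 0.500800 × 0.001400 = 0.000701
P(Heat-sink path inoperative) [OR] = 1 − (1−0.36) × (1−0.40) = 0.616000
P(Makeup line fails) [AND] = 0.616000 × 0.36 × 0.18 = 0.039917
P(Reactor cooling lost) [OR] = 1 − (1−0.206200) × (1−0.000701) × (1−0.039917) × (1−0.41) = 0.550668
Rounded to 4 decimal places: P(Reactor cooling lost) ≈ 0.5507.

0.5507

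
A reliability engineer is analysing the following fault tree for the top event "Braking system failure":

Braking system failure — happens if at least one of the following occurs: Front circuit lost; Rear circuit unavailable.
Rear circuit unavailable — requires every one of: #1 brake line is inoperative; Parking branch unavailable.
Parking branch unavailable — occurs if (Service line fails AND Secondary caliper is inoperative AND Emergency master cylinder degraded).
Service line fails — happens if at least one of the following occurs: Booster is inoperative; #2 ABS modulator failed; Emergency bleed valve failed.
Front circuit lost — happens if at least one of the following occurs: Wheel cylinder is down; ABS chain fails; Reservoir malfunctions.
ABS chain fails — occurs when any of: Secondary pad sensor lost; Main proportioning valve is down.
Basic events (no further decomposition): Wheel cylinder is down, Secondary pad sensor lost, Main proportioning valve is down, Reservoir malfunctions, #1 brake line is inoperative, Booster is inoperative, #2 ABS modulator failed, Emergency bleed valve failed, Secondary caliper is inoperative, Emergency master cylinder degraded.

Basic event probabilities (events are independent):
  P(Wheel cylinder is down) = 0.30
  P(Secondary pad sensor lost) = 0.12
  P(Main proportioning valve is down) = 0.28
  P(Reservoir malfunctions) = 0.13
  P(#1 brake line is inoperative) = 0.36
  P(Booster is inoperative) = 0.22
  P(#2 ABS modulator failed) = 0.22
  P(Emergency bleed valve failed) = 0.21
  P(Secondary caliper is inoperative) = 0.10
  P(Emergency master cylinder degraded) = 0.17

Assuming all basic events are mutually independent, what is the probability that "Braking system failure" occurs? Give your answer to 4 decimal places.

0.6154

P(ABS chain fails) [OR] = 1 − (1−0.12) × (1−0.28) = 0.366400
P(Front circuit lost) [OR] = 1 − (1−0.30) × (1−0.366400) × (1−0.13) = 0.614138
P(Service line fails) [OR] = 1 − (1−0.22) × (1−0.22) × (1−0.21) = 0.519364
P(Parking branch unavailable) [AND] = 0.519364 × 0.10 × 0.17 = 0.008829
P(Rear circuit unavailable) [AND] = 0.36 × 0.008829 = 0.003178
P(Braking system failure) [OR] = 1 − (1−0.614138) × (1−0.003178) = 0.615364
Rounded to 4 decimal places: P(Braking system failure) ≈ 0.6154.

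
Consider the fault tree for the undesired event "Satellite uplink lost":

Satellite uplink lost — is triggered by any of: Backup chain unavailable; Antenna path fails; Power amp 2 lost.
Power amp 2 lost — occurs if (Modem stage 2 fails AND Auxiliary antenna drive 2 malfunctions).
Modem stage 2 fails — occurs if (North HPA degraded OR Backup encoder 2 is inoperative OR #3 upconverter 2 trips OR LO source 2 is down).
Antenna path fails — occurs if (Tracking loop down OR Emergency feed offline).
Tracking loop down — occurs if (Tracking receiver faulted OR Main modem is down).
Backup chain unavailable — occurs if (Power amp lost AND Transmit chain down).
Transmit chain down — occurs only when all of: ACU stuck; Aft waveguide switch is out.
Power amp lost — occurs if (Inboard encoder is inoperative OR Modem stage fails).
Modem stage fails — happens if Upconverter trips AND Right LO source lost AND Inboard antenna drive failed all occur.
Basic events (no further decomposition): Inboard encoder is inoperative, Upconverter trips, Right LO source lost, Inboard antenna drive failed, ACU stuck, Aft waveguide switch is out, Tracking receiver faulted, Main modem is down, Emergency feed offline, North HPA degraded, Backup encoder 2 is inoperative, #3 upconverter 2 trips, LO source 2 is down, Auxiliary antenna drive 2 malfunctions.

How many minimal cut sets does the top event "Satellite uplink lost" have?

9

Modem stage fails [AND]: one cut set from each child combined → 1 × 1 × 1 = 1 cut set(s).
Power amp lost [OR]: union of children's cut sets → 2 cut set(s).
Transmit chain down [AND]: one cut set from each child combined → 1 × 1 = 1 cut set(s).
Backup chain unavailable [AND]: one cut set from each child combined → 2 × 1 = 2 cut set(s).
Tracking loop down [OR]: union of children's cut sets → 2 cut set(s).
Antenna path fails [OR]: union of children's cut sets → 3 cut set(s).
Modem stage 2 fails [OR]: union of children's cut sets → 4 cut set(s).
Power amp 2 lost [AND]: one cut set from each child combined → 4 × 1 = 4 cut set(s).
Satellite uplink lost [OR]: union of children's cut sets → 9 cut set(s).
Minimal cut sets: {ACU stuck, Aft waveguide switch is out, Inboard encoder is inoperative}; {ACU stuck, Aft waveguide switch is out, Inboard antenna drive failed, Right LO source lost, Upconverter trips}; {Tracking receiver faulted}; {Main modem is down}; {Emergency feed offline}; {Auxiliary antenna drive 2 malfunctions, North HPA degraded}; {Auxiliary antenna drive 2 malfunctions, Backup encoder 2 is inoperative}; {#3 upconverter 2 trips, Auxiliary antenna drive 2 malfunctions}; {Auxiliary antenna drive 2 malfunctions, LO source 2 is down}.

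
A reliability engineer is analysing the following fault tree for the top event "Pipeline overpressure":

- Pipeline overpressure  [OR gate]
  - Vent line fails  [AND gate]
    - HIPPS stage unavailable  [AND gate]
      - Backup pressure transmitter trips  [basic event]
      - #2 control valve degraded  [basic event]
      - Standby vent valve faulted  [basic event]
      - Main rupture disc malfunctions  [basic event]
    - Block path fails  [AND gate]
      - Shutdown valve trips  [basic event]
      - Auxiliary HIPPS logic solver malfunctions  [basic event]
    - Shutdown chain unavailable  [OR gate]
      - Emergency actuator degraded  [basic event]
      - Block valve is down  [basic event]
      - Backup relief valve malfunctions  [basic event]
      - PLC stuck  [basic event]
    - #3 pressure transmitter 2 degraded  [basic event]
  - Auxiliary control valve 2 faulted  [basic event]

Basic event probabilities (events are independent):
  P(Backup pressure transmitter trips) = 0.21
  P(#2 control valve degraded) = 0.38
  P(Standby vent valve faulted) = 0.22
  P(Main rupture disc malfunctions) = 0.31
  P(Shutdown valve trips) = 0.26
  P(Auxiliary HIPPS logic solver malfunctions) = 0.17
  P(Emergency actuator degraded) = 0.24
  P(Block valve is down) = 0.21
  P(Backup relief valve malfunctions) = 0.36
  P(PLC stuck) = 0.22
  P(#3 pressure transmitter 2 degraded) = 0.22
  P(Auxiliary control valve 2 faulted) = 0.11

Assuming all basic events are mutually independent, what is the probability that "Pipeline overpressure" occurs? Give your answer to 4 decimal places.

P(HIPPS stage unavailable) [AND] = 0.21 × 0.38 × 0.22 × 0.31 = 0.005442
P(Block path fails) [AND] = 0.26 × 0.17 = 0.044200
P(Shutdown chain unavailable) [OR] = 1 − (1−0.24) × (1−0.21) × (1−0.36) × (1−0.22) = 0.700280
P(Vent line fails) [AND] = 0.005442 × 0.044200 × 0.700280 × 0.22 = 0.000037
P(Pipeline overpressure) [OR] = 1 − (1−0.000037) × (1−0.11) = 0.110033
Rounded to 4 decimal places: P(Pipeline overpressure) ≈ 0.1100.

0.1100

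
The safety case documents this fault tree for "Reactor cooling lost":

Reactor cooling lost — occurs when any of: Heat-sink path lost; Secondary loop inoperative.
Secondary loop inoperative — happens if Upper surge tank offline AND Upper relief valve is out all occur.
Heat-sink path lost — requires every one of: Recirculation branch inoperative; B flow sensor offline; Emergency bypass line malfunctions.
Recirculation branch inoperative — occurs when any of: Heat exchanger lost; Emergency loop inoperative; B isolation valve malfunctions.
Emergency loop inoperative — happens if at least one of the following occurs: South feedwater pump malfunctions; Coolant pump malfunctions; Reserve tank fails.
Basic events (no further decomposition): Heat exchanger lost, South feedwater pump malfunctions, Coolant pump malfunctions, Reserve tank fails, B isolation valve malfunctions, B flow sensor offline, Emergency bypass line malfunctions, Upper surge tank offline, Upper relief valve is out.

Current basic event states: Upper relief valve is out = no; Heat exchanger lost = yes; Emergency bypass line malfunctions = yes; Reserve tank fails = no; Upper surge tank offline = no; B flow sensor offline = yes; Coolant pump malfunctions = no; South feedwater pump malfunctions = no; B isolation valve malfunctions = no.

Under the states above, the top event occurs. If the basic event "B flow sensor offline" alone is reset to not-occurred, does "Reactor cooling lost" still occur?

Counterfactual: set "B flow sensor offline" to not occurred.
Emergency loop inoperative [OR]: South feedwater pump malfunctions=not, Coolant pump malfunctions=not, Reserve tank fails=not → no input occurs → does not occur.
Recirculation branch inoperative [OR]: Heat exchanger lost=occurs, Emergency loop inoperative=not, B isolation valve malfunctions=not → at least one input occurs → occurs.
Heat-sink path lost [AND]: Recirculation branch inoperative=occurs, B flow sensor offline=not, Emergency bypass line malfunctions=occurs → not all inputs occur → does not occur.
Secondary loop inoperative [AND]: Upper surge tank offline=not, Upper relief valve is out=not → not all inputs occur → does not occur.
Reactor cooling lost [OR]: Heat-sink path lost=not, Secondary loop inoperative=not → no input occurs → does not occur.

No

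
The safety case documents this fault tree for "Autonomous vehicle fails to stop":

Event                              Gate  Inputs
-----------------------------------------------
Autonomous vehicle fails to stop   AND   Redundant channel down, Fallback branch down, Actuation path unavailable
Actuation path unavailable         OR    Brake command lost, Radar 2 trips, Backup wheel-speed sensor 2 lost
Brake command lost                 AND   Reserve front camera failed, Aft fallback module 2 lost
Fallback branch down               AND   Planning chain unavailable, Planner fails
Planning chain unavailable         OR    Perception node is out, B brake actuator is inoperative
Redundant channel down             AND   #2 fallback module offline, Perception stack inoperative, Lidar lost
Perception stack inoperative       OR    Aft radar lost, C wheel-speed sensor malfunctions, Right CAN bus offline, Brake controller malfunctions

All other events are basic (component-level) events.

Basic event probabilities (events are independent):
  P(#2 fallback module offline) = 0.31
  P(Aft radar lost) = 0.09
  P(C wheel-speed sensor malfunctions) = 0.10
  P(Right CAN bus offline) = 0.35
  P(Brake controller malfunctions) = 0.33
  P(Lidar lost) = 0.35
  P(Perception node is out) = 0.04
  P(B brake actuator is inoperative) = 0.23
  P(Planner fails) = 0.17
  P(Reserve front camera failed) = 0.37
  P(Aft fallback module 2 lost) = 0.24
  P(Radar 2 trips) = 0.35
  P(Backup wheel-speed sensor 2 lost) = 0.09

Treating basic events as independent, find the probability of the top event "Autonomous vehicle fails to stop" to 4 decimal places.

P(Perception stack inoperative) [OR] = 1 − (1−0.09) × (1−0.10) × (1−0.35) × (1−0.33) = 0.643326
P(Redundant channel down) [AND] = 0.31 × 0.643326 × 0.35 = 0.069801
P(Planning chain unavailable) [OR] = 1 − (1−0.04) × (1−0.23) = 0.260800
P(Fallback branch down) [AND] = 0.260800 × 0.17 = 0.044336
P(Brake command lost) [AND] = 0.37 × 0.24 = 0.088800
P(Actuation path unavailable) [OR] = 1 − (1−0.088800) × (1−0.35) × (1−0.09) = 0.461025
P(Autonomous vehicle fails to stop) [AND] = 0.069801 × 0.044336 × 0.461025 = 0.001427
Rounded to 4 decimal places: P(Autonomous vehicle fails to stop) ≈ 0.0014.

0.0014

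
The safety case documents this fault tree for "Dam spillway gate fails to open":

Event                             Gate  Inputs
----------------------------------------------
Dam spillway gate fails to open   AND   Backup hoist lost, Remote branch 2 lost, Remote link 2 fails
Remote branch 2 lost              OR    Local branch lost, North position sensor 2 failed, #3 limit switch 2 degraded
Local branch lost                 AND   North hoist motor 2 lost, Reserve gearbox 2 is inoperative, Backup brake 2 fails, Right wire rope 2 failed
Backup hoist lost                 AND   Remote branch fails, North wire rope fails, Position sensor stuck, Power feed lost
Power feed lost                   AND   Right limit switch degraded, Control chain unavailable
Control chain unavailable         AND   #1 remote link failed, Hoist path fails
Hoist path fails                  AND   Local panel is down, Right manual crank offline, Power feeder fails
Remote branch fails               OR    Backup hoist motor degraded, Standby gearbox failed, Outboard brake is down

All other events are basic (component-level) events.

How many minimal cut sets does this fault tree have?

Remote branch fails [OR]: union of children's cut sets → 3 cut set(s).
Hoist path fails [AND]: one cut set from each child combined → 1 × 1 × 1 = 1 cut set(s).
Control chain unavailable [AND]: one cut set from each child combined → 1 × 1 = 1 cut set(s).
Power feed lost [AND]: one cut set from each child combined → 1 × 1 = 1 cut set(s).
Backup hoist lost [AND]: one cut set from each child combined → 3 × 1 × 1 × 1 = 3 cut set(s).
Local branch lost [AND]: one cut set from each child combined → 1 × 1 × 1 × 1 = 1 cut set(s).
Remote branch 2 lost [OR]: union of children's cut sets → 3 cut set(s).
Dam spillway gate fails to open [AND]: one cut set from each child combined → 3 × 3 × 1 = 9 cut set(s).
Minimal cut sets: {#1 remote link failed, Backup brake 2 fails, Backup hoist motor degraded, Local panel is down, North hoist motor 2 lost, North wire rope fails, Position sensor stuck, Power feeder fails, Remote link 2 fails, Reserve gearbox 2 is inoperative, Right limit switch degraded, Right manual crank offline, Right wire rope 2 failed}; {#1 remote link failed, Backup hoist motor degraded, Local panel is down, North position sensor 2 failed, North wire rope fails, Position sensor stuck, Power feeder fails, Remote link 2 fails, Right limit switch degraded, Right manual crank offline}; {#1 remote link failed, #3 limit switch 2 degraded, Backup hoist motor degraded, Local panel is down, North wire rope fails, Position sensor stuck, Power feeder fails, Remote link 2 fails, Right limit switch degraded, Right manual crank offline}; {#1 remote link failed, Backup brake 2 fails, Local panel is down, North hoist motor 2 lost, North wire rope fails, Position sensor stuck, Power feeder fails, Remote link 2 fails, Reserve gearbox 2 is inoperative, Right limit switch degraded, Right manual crank offline, Right wire rope 2 failed, Standby gearbox failed}; {#1 remote link failed, Local panel is down, North position sensor 2 failed, North wire rope fails, Position sensor stuck, Power feeder fails, Remote link 2 fails, Right limit switch degraded, Right manual crank offline, Standby gearbox failed}; {#1 remote link failed, #3 limit switch 2 degraded, Local panel is down, North wire rope fails, Position sensor stuck, Power feeder fails, Remote link 2 fails, Right limit switch degraded, Right manual crank offline, Standby gearbox failed}; {#1 remote link failed, Backup brake 2 fails, Local panel is down, North hoist motor 2 lost, North wire rope fails, Outboard brake is down, Position sensor stuck, Power feeder fails, Remote link 2 fails, Reserve gearbox 2 is inoperative, Right limit switch degraded, Right manual crank offline, Right wire rope 2 failed}; {#1 remote link failed, Local panel is down, North position sensor 2 failed, North wire rope fails, Outboard brake is down, Position sensor stuck, Power feeder fails, Remote link 2 fails, Right limit switch degraded, Right manual crank offline}; {#1 remote link failed, #3 limit switch 2 degraded, Local panel is down, North wire rope fails, Outboard brake is down, Position sensor stuck, Power feeder fails, Remote link 2 fails, Right limit switch degraded, Right manual crank offline}.

9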